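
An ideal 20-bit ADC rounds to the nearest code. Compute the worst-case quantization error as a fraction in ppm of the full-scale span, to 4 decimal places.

Rounding → worst-case error = ½ LSB = V_FS/2^21, so 1e+06/2097152 = 0.476837 ppm of full scale.

0.4768 ppm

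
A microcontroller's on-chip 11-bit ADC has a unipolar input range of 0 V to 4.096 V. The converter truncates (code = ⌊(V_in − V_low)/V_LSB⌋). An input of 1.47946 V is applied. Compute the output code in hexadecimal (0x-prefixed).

code 0x2E3 (decimal 739)

With 2048 levels over 4.096 V, one step is 2.000 mV.
(V_in − V_low)/LSB = (1.47946 − 0) / 0.002 = 739.730.
So the output code is 739.
In hexadecimal (0x-prefixed): 0x2E3.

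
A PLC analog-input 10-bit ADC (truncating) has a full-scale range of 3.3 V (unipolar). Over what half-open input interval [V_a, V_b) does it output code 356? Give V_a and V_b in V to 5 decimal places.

[1.14727 V, 1.15049 V)

LSB = 3.3/2^10 = 3.223 mV.
V_a = V_low + 356·LSB = 1.14727 V; V_b = V_low + 357·LSB = 1.15049 V.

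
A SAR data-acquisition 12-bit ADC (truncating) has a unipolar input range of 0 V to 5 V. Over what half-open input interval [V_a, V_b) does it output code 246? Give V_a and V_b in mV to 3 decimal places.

[300.293 mV, 301.514 mV)

LSB = 5/2^12 = 1.221 mV.
V_a = V_low + 246·LSB = 0.300293 V; V_b = V_low + 247·LSB = 0.301514 V.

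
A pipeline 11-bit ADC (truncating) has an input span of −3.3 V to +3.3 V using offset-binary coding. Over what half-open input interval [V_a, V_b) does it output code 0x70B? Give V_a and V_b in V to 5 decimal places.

[2.51045 V, 2.51367 V)

LSB = 6.6/2^11 = 3.223 mV.
Code 0x70B = 1803 decimal.
V_a = V_low + 1803·LSB = 2.51045 V; V_b = V_low + 1804·LSB = 2.51367 V.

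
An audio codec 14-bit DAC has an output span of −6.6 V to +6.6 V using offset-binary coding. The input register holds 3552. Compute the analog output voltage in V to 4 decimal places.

LSB = 13.2 V / 2^14 = 0.806 mV.
V_out = (−6.6) + 3552 × 0.000805664 V = -3.73828 V.

-3.7383 V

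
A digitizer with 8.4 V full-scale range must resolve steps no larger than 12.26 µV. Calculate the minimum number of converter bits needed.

Number of steps required ≥ 8.4 V / 12.26 µV = 685154.98.
Need 2^N ≥ 685154.98; 2^19 = 524288, 2^20 = 1048576.
Minimum N = 20.

20 bits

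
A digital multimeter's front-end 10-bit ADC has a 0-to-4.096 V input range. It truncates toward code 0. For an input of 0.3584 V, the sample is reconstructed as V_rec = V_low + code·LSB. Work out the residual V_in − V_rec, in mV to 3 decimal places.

2.400 mV

Step size: 4.096 V ÷ 2^10 = 4.000 mV.
(0.3584 − 0)/0.004 = 89.6000; ⌊·⌋ gives code 89.
V_rec = 0 + 89·0.004 = 0.356 V.
V_in − V_rec = 0.0024 V = 2.400 mV.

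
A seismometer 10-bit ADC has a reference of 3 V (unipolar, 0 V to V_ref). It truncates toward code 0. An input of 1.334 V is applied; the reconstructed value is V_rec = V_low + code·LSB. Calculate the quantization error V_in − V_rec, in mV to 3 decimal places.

Step size: 3 V ÷ 2^10 = 2.930 mV.
(V_in − V_low)/LSB = (1.334 − 0)/0.00292969 = 455.3387 → code 455 (floor).
V_rec = 0 + 455·0.00292969 = 1.3330078 V.
Difference: 0.000992188 V → 0.992 mV.

0.992 mV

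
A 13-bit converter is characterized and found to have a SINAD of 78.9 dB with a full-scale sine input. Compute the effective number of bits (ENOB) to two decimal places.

ENOB = (SINAD − 1.76) / 6.02 = (78.9 − 1.76)/6.02 = 12.814.

12.81 bits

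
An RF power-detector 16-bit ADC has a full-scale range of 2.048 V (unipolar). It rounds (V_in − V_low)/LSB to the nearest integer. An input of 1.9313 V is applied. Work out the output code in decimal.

LSB = 2.048 V / 65536 = 31.25 µV.
Input sits at 61801.600 steps above V_low.
Round → code 61802.

code 61802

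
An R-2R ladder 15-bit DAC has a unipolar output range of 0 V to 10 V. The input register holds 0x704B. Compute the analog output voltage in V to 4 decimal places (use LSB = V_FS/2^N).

8.7729 V

LSB = 10 V / 2^15 = 305.18 µV.
Code 0x704B = 28747 decimal.
V_out = 0 + 28747 × 0.000305176 V = 8.77289 V.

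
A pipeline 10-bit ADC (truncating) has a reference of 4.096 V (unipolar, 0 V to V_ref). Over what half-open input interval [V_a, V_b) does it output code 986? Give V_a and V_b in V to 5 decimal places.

LSB = 4.096/2^10 = 4.000 mV.
V_a = V_low + 986·LSB = 3.944 V; V_b = V_low + 987·LSB = 3.948 V.

[3.94400 V, 3.94800 V)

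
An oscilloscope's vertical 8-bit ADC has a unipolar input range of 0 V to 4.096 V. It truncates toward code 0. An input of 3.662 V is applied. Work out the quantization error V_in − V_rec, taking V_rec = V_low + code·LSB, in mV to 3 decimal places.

14.000 mV

Step size: 4.096 V ÷ 2^8 = 16.000 mV.
(3.662 − 0)/0.016 = 228.8750; ⌊·⌋ gives code 228.
V_rec = 0 + 228·0.016 = 3.648 V.
Error = 3.662 − 3.648 = 0.014 V = 14.000 mV.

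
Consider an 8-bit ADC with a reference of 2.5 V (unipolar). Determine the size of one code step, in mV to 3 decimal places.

9.766 mV

Full-scale span = 2.5 V.
LSB = 2.5 / 2^8 = 2.5 / 256 = 0.00976562 V = 9.766 mV.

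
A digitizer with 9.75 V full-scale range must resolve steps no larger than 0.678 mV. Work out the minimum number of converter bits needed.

Number of steps required ≥ 9.75 V / 0.678 mV = 14380.53.
Need 2^N ≥ 14380.53; 2^13 = 8192, 2^14 = 16384.
Minimum N = 14.

14 bits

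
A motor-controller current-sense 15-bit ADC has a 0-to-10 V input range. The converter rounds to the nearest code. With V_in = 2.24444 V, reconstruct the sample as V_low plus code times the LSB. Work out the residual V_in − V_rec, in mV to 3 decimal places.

Step size: 10 V ÷ 2^15 = 305.18 µV.
Scaled input = 7354.5810 LSBs, so code = 7355.
V_rec = 0 + 7355·0.000305176 = 2.2445679 V.
Error = 2.24444 − 2.2445679 = -0.000127871 V = -0.128 mV.

-0.128 mV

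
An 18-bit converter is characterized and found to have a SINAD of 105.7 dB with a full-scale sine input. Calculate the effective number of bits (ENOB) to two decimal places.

17.27 bits

ENOB = (SINAD − 1.76) / 6.02 = (105.7 − 1.76)/6.02 = 17.266.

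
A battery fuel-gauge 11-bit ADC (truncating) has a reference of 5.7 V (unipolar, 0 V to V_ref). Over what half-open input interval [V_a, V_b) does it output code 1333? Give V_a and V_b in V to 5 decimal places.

[3.71001 V, 3.71279 V)

LSB = 5.7/2^11 = 2.783 mV.
V_a = V_low + 1333·LSB = 3.71001 V; V_b = V_low + 1334·LSB = 3.71279 V.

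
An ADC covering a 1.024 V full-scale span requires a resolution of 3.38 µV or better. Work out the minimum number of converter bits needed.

Number of steps required ≥ 1.024 V / 3.38 µV = 302958.58.
Need 2^N ≥ 302958.58; 2^18 = 262144, 2^19 = 524288.
Minimum N = 19.

19 bits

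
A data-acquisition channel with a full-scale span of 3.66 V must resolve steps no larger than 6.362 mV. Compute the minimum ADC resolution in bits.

10 bits

Number of steps required ≥ 3.66 V / 6.362 mV = 575.29.
Need 2^N ≥ 575.29; 2^9 = 512, 2^10 = 1024.
Minimum N = 10.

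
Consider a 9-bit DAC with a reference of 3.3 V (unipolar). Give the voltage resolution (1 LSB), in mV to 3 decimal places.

6.445 mV

Full-scale span = 3.3 V.
LSB = 3.3 / 2^9 = 3.3 / 512 = 0.00644531 V = 6.445 mV.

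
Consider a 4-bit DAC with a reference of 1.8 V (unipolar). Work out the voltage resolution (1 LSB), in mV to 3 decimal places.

112.500 mV

Full-scale span = 1.8 V.
LSB = 1.8 / 2^4 = 1.8 / 16 = 0.1125 V = 112.500 mV.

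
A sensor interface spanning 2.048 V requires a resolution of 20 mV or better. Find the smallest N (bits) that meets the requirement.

7 bits

Number of steps required ≥ 2.048 V / 20 mV = 102.40.
Need 2^N ≥ 102.40; 2^6 = 64, 2^7 = 128.
Minimum N = 7.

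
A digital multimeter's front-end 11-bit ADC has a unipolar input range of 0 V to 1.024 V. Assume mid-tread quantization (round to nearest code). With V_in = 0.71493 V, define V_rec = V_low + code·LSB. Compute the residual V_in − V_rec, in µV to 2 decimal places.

-70.00 µV

LSB = 1.024/2^11 = 0.500 mV.
(0.71493 − 0)/0.0005 = 1429.8600; round gives code 1430.
Reconstructed: 0.715 V.
V_in − V_rec = -7e-05 V = -70.00 µV.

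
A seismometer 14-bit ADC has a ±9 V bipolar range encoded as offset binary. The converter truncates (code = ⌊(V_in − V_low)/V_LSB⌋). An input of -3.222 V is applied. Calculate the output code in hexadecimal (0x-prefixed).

code 0x148B (decimal 5259)

LSB = 18 V / 16384 = 1.099 mV.
(V_in − V_low)/LSB = (-3.222 − (−9)) / 0.00109863 = 5259.264.
So the output code is 5259.
In hexadecimal (0x-prefixed): 0x148B.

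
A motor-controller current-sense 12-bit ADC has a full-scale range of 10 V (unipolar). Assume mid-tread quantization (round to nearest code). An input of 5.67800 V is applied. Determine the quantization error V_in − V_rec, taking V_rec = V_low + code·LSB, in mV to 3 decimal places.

-0.711 mV

Step size: 10 V ÷ 2^12 = 2.441 mV.
(5.67800 − 0)/0.00244141 = 2325.7088; round gives code 2326.
V_rec = 0 + 2326·0.00244141 = 5.6787109 V.
V_in − V_rec = -0.000710937 V = -0.711 mV.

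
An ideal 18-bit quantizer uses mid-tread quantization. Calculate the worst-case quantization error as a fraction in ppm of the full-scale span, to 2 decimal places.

Rounding → worst-case error = ½ LSB = V_FS/2^19, so 1e+06/524288 = 1.90735 ppm of full scale.

1.91 ppm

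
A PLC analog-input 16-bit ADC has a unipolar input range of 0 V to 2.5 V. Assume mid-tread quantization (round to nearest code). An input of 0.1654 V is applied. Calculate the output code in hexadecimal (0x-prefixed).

code 0x10F0 (decimal 4336)

LSB = 2.5 V / 65536 = 38.15 µV.
(0.1654 − 0) / 3.8147e-05 = 4335.862 LSBs.
So the output code is 4336.
In hexadecimal (0x-prefixed): 0x10F0.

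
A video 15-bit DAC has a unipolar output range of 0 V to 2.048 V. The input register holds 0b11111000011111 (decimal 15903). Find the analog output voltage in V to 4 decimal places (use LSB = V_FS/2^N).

LSB = 2.048 V / 2^15 = 62.50 µV.
Code 0b11111000011111 = 15903 decimal.
V_out = 0 + 15903 × 6.25e-05 V = 0.993938 V.

0.9939 V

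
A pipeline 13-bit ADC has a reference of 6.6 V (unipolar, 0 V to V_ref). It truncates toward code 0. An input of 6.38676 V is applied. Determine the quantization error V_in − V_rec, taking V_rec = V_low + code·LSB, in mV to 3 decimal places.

LSB = 6.6/2^13 = 0.806 mV.
(6.38676 − 0)/0.000805664 = 7927.3239; ⌊·⌋ gives code 7927.
Reconstructed: 6.386499 V.
Difference: 0.000260977 V → 0.261 mV.

0.261 mV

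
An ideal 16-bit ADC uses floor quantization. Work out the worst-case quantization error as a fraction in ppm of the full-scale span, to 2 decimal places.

Truncating → worst-case error = 1 LSB = V_FS/2^16, so 1e+06/65536 = 15.2588 ppm of full scale.

15.26 ppm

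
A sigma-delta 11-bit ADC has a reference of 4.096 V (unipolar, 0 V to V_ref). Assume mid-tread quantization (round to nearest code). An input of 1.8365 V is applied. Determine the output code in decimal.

LSB = 4.096 V / 2048 = 2.000 mV.
Input sits at 918.250 steps above V_low.
Round → code 918.

code 918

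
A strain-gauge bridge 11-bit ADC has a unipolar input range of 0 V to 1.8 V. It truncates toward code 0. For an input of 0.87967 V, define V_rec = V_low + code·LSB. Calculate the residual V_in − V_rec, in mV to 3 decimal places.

0.764 mV

One LSB is 1.8 V / 2048 = 0.879 mV.
Scaled input = 1000.8690 LSBs, so code = 1000.
Reconstructed: 0.87890625 V.
Error = 0.87967 − 0.87890625 = 0.00076375 V = 0.764 mV.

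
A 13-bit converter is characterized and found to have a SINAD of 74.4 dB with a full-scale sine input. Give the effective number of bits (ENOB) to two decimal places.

ENOB = (SINAD − 1.76) / 6.02 = (74.4 − 1.76)/6.02 = 12.066.

12.07 bits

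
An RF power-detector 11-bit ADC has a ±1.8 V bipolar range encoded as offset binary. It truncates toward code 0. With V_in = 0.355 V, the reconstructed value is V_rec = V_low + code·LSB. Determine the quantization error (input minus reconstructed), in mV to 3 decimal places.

1.680 mV

One LSB is 3.6 V / 2048 = 1.758 mV.
Scaled input = 1225.9556 LSBs, so code = 1225.
Code 1225 maps back to (−1.8) + 1225×0.00175781 V = 0.35332031 V.
Error = 0.355 − 0.35332031 = 0.00167969 V = 1.680 mV.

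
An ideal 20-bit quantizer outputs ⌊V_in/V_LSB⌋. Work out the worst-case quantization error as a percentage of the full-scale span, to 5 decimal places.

0.00010 %

Truncating → worst-case error = 1 LSB = V_FS/2^20, so 100/1048576 = 9.53674e-05 % of full scale.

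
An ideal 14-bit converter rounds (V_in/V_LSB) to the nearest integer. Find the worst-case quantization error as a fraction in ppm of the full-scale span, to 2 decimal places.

30.52 ppm

Rounding → worst-case error = ½ LSB = V_FS/2^15, so 1e+06/32768 = 30.5176 ppm of full scale.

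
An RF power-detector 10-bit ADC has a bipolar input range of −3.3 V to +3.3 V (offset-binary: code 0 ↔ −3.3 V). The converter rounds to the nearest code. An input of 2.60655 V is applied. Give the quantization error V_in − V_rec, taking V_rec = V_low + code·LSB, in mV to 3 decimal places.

Step size: 6.6 V ÷ 2^10 = 6.445 mV.
(2.60655 − (−3.3))/0.00644531 = 916.4102; round gives code 916.
Code 916 maps back to (−3.3) + 916×0.00644531 V = 2.6039063 V.
V_in − V_rec = 0.00264375 V = 2.644 mV.

2.644 mV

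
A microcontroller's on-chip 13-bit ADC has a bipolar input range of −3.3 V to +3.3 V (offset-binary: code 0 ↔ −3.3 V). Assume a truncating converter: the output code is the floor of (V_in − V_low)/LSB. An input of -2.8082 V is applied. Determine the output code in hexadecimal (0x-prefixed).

code 0x262 (decimal 610)

LSB = 6.6 V / 8192 = 0.806 mV.
Input sits at 610.428 steps above V_low.
Floor → code 610.
In hexadecimal (0x-prefixed): 0x262.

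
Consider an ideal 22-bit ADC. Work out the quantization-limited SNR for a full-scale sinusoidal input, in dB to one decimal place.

134.2 dB

SNR ≈ 6.02·N + 1.76 dB = 6.02·22 + 1.76 = 134.20 dB.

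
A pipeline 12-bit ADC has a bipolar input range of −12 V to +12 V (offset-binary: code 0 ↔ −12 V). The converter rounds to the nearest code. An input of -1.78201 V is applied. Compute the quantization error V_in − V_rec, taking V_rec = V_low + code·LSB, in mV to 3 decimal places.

-0.760 mV

Step size: 24 V ÷ 2^12 = 5.859 mV.
Scaled input = 1743.8703 LSBs, so code = 1744.
V_rec = (−12) + 1744·0.00585938 = -1.78125 V.
Difference: -0.00076 V → -0.760 mV.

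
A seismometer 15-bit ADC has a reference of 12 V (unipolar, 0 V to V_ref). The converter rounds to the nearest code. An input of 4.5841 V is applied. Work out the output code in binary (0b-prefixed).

code 0b11000011100110 (decimal 12518)

LSB = 12 V / 32768 = 366.21 µV.
Input sits at 12517.649 steps above V_low.
round(12517.649) = 12518.
In binary (0b-prefixed): 0b11000011100110.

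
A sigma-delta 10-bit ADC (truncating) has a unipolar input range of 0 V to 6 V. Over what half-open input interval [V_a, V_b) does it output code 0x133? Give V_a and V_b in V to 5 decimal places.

[1.79883 V, 1.80469 V)

LSB = 6/2^10 = 5.859 mV.
Code 0x133 = 307 decimal.
V_a = V_low + 307·LSB = 1.79883 V; V_b = V_low + 308·LSB = 1.80469 V.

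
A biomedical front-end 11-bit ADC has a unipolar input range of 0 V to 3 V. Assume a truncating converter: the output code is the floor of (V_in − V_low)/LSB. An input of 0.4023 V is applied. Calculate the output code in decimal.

code 274

Full-scale span = 3 V; LSB = 3/2^11 = 1.465 mV.
Input sits at 274.637 steps above V_low.
Floor → code 274.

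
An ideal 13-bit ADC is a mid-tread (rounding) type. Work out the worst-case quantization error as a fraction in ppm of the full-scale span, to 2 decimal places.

61.04 ppm

Rounding → worst-case error = ½ LSB = V_FS/2^14, so 1e+06/16384 = 61.0352 ppm of full scale.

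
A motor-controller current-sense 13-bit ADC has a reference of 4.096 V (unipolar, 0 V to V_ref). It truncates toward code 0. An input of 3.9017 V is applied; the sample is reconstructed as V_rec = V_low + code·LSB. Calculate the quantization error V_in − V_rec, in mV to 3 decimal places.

LSB = 4.096/2^13 = 0.500 mV.
(3.9017 − 0)/0.0005 = 7803.4000; ⌊·⌋ gives code 7803.
Reconstructed: 3.9015 V.
V_in − V_rec = 0.0002 V = 0.200 mV.

0.200 mV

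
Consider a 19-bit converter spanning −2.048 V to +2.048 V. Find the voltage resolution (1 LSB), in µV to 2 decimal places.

Full-scale span = 4.096 V.
LSB = 4.096 / 2^19 = 4.096 / 524288 = 7.8125e-06 V = 7.81 µV.

7.81 µV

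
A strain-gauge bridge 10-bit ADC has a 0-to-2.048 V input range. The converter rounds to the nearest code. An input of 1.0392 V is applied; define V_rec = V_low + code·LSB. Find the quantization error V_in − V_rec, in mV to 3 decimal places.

-0.800 mV

Step size: 2.048 V ÷ 2^10 = 2.000 mV.
(1.0392 − 0)/0.002 = 519.6000; round gives code 520.
V_rec = 0 + 520·0.002 = 1.04 V.
V_in − V_rec = -0.0008 V = -0.800 mV.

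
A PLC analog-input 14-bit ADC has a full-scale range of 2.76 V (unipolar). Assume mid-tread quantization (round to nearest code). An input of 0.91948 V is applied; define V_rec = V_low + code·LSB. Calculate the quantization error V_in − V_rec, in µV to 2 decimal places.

41.52 µV

One LSB is 2.76 V / 16384 = 168.46 µV.
(V_in − V_low)/LSB = (0.91948 − 0)/0.000168457 = 5458.2465 → code 5458 (round).
V_rec = 0 + 5458·0.000168457 = 0.91943848 V.
Difference: 4.15234e-05 V → 41.52 µV.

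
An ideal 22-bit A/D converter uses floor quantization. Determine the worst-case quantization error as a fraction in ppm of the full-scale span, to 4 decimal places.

Truncating → worst-case error = 1 LSB = V_FS/2^22, so 1e+06/4194304 = 0.238419 ppm of full scale.

0.2384 ppm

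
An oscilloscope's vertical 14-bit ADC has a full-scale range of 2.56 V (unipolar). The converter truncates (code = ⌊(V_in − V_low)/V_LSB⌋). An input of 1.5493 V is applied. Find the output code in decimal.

code 9915

Full-scale span = 2.56 V; LSB = 2.56/2^14 = 156.25 µV.
(1.5493 − 0) / 0.00015625 = 9915.520 LSBs.
Floor → code 9915.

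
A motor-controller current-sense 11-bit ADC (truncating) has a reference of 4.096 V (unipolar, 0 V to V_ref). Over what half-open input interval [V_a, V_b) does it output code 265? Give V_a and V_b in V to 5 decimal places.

[0.53000 V, 0.53200 V)

LSB = 4.096/2^11 = 2.000 mV.
V_a = V_low + 265·LSB = 0.53 V; V_b = V_low + 266·LSB = 0.532 V.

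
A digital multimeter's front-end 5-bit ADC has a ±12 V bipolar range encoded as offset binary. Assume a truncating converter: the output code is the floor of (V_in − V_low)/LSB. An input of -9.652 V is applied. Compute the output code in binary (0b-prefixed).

code 0b11 (decimal 3)

LSB = 24 V / 32 = 0.7500 V.
Input sits at 3.131 steps above V_low.
Floor → code 3.
In binary (0b-prefixed): 0b11.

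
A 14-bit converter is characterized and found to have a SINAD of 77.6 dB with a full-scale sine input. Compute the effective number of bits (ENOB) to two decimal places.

12.60 bits

ENOB = (SINAD − 1.76) / 6.02 = (77.6 − 1.76)/6.02 = 12.598.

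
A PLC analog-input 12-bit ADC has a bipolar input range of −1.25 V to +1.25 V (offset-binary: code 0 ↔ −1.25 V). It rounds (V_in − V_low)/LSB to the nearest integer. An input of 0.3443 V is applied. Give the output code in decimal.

code 2612

Full-scale span = 2.5 V; LSB = 2.5/2^12 = 0.610 mV.
(0.3443 − (−1.25)) / 0.000610352 = 2612.101 LSBs.
round(2612.101) = 2612.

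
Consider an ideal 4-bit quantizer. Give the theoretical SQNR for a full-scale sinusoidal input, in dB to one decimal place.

25.8 dB

SNR ≈ 6.02·N + 1.76 dB = 6.02·4 + 1.76 = 25.84 dB.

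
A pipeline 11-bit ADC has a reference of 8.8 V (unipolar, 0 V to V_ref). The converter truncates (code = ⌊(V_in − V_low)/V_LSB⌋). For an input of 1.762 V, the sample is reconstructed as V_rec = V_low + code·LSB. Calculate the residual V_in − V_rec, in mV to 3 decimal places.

LSB = 8.8/2^11 = 4.297 mV.
(V_in − V_low)/LSB = (1.762 − 0)/0.00429688 = 410.0655 → code 410 (floor).
Code 410 maps back to 0 + 410×0.00429688 V = 1.7617188 V.
V_in − V_rec = 0.00028125 V = 0.281 mV.

0.281 mV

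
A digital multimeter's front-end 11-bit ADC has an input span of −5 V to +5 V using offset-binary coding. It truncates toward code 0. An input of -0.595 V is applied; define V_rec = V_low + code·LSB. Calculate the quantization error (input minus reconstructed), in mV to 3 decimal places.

Step size: 10 V ÷ 2^11 = 4.883 mV.
(-0.595 − (−5))/0.00488281 = 902.1440; ⌊·⌋ gives code 902.
Code 902 maps back to (−5) + 902×0.00488281 V = -0.59570312 V.
Error = -0.595 − (−0.59570312) = 0.000703125 V = 0.703 mV.

0.703 mV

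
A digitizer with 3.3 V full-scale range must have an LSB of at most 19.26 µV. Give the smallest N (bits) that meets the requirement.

18 bits

Number of steps required ≥ 3.3 V / 19.26 µV = 171339.56.
Need 2^N ≥ 171339.56; 2^17 = 131072, 2^18 = 262144.
Minimum N = 18.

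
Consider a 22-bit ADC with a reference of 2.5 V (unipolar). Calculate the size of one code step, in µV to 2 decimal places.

0.60 µV

Full-scale span = 2.5 V.
LSB = 2.5 / 2^22 = 2.5 / 4194304 = 5.96046e-07 V = 0.60 µV.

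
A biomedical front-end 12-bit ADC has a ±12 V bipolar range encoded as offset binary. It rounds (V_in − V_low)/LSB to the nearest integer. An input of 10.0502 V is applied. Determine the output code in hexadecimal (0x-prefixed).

code 0xEB3 (decimal 3763)

Full-scale span = 24 V; LSB = 24/2^12 = 5.859 mV.
(V_in − V_low)/LSB = (10.0502 − (−12)) / 0.00585938 = 3763.234.
So the output code is 3763.
In hexadecimal (0x-prefixed): 0xEB3.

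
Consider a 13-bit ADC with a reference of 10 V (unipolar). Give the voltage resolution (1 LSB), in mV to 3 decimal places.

Full-scale span = 10 V.
LSB = 10 / 2^13 = 10 / 8192 = 0.0012207 V = 1.221 mV.

1.221 mV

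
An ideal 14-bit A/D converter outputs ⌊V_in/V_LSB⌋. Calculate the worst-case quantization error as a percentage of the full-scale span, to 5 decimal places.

Truncating → worst-case error = 1 LSB = V_FS/2^14, so 100/16384 = 0.00610352 % of full scale.

0.00610 %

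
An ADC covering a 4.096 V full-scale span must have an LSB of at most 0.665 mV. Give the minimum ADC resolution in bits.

Number of steps required ≥ 4.096 V / 0.665 mV = 6159.40.
Need 2^N ≥ 6159.40; 2^12 = 4096, 2^13 = 8192.
Minimum N = 13.

13 bits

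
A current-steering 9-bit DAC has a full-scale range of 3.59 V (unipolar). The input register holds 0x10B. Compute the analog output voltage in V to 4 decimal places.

1.8721 V

LSB = 3.59 V / 2^9 = 7.012 mV.
Code 0x10B = 267 decimal.
V_out = 0 + 267 × 0.00701172 V = 1.87213 V.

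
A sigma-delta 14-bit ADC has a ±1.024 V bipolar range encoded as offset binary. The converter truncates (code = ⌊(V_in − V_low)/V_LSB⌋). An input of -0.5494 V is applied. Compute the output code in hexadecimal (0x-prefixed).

code 0xED4 (decimal 3796)

LSB = 2.048 V / 16384 = 125.00 µV.
(-0.5494 − (−1.024)) / 0.000125 = 3796.800 LSBs.
Floor → code 3796.
In hexadecimal (0x-prefixed): 0xED4.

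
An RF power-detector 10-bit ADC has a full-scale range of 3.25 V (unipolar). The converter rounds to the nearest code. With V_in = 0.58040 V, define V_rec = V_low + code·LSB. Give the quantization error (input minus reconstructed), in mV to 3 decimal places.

One LSB is 3.25 V / 1024 = 3.174 mV.
(0.58040 − 0)/0.00317383 = 182.8706; round gives code 183.
Code 183 maps back to 0 + 183×0.00317383 V = 0.58081055 V.
Difference: -0.000410547 V → -0.411 mV.

-0.411 mV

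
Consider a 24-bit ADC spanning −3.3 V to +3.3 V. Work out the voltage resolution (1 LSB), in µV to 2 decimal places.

Full-scale span = 6.6 V.
LSB = 6.6 / 2^24 = 6.6 / 16777216 = 3.93391e-07 V = 0.39 µV.

0.39 µV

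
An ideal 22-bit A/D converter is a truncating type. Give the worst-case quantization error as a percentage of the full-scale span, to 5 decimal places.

0.00002 %

Truncating → worst-case error = 1 LSB = V_FS/2^22, so 100/4194304 = 2.38419e-05 % of full scale.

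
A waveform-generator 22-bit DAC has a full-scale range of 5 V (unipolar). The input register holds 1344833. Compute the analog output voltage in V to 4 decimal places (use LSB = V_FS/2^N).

1.6032 V

LSB = 5 V / 2^22 = 1.19 µV.
V_out = 0 + 1344833 × 1.19209e-06 V = 1.60317 V.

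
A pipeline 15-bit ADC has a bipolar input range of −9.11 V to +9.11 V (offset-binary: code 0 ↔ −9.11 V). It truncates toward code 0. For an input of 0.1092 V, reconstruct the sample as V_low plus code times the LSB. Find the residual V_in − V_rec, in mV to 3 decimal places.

0.218 mV

LSB = 18.22/2^15 = 0.556 mV.
(0.1092 − (−9.11))/0.00055603 = 16580.3922; ⌊·⌋ gives code 16580.
V_rec = (−9.11) + 16580·0.00055603 = 0.10898193 V.
V_in − V_rec = 0.000218066 V = 0.218 mV.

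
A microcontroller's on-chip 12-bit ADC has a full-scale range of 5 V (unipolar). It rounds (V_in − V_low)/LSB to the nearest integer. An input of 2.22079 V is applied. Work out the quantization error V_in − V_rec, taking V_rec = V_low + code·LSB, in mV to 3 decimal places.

LSB = 5/2^12 = 1.221 mV.
(V_in − V_low)/LSB = (2.22079 − 0)/0.0012207 = 1819.2712 → code 1819 (round).
Code 1819 maps back to 0 + 1819×0.0012207 V = 2.220459 V.
Difference: 0.000331016 V → 0.331 mV.

0.331 mV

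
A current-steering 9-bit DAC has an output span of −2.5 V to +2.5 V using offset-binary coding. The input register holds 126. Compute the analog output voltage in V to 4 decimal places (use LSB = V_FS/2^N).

LSB = 5 V / 2^9 = 9.766 mV.
V_out = (−2.5) + 126 × 0.00976562 V = -1.26953 V.

-1.2695 V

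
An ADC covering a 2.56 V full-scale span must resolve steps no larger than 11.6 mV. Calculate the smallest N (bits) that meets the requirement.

8 bits

Number of steps required ≥ 2.56 V / 11.6 mV = 220.69.
Need 2^N ≥ 220.69; 2^7 = 128, 2^8 = 256.
Minimum N = 8.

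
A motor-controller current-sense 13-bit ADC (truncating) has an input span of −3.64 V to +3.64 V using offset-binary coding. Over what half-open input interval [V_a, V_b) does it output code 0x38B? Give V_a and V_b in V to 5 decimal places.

[-2.83397 V, -2.83309 V)

LSB = 7.28/2^13 = 0.889 mV.
Code 0x38B = 907 decimal.
V_a = V_low + 907·LSB = -2.83397 V; V_b = V_low + 908·LSB = -2.83309 V.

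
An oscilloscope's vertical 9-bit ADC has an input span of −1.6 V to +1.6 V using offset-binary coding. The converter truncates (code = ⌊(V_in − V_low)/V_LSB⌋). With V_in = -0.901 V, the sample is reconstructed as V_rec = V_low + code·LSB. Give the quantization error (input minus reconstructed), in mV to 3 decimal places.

5.250 mV

One LSB is 3.2 V / 512 = 6.250 mV.
(V_in − V_low)/LSB = (-0.901 − (−1.6))/0.00625 = 111.8400 → code 111 (floor).
Reconstructed: -0.90625 V.
Difference: 0.00525 V → 5.250 mV.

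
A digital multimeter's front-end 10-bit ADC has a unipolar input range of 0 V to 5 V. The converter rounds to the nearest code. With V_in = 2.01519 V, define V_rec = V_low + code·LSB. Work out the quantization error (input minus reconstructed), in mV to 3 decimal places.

-1.412 mV

Step size: 5 V ÷ 2^10 = 4.883 mV.
Scaled input = 412.7109 LSBs, so code = 413.
Code 413 maps back to 0 + 413×0.00488281 V = 2.0166016 V.
Difference: -0.00141156 V → -1.412 mV.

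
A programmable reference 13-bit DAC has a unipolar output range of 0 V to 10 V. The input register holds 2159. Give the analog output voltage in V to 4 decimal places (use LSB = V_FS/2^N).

LSB = 10 V / 2^13 = 1.221 mV.
V_out = 0 + 2159 × 0.0012207 V = 2.6355 V.

2.6355 V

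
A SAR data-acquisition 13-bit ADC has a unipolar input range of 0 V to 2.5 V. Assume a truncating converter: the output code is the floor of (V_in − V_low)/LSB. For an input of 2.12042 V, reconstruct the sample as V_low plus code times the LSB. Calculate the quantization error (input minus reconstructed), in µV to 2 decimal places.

One LSB is 2.5 V / 8192 = 305.18 µV.
Scaled input = 6948.1923 LSBs, so code = 6948.
Code 6948 maps back to 0 + 6948×0.000305176 V = 2.1203613 V.
Error = 2.12042 − 2.1203613 = 5.86719e-05 V = 58.67 µV.

58.67 µV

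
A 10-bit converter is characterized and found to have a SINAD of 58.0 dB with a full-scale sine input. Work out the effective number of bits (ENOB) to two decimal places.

ENOB = (SINAD − 1.76) / 6.02 = (58.0 − 1.76)/6.02 = 9.342.

9.34 bits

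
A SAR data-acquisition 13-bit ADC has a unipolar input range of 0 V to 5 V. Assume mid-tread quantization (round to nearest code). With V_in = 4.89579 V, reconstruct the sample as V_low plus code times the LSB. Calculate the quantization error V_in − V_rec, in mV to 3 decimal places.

0.160 mV

Step size: 5 V ÷ 2^13 = 0.610 mV.
Scaled input = 8021.2623 LSBs, so code = 8021.
V_rec = 0 + 8021·0.000610352 = 4.8956299 V.
Error = 4.89579 − 4.8956299 = 0.000160117 V = 0.160 mV.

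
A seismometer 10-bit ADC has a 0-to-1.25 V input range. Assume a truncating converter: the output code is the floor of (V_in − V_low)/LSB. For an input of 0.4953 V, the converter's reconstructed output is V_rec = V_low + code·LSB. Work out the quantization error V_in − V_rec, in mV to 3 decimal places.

0.915 mV

LSB = 1.25/2^10 = 1.221 mV.
(V_in − V_low)/LSB = (0.4953 − 0)/0.0012207 = 405.7498 → code 405 (floor).
Reconstructed: 0.49438477 V.
Difference: 0.000915234 V → 0.915 mV.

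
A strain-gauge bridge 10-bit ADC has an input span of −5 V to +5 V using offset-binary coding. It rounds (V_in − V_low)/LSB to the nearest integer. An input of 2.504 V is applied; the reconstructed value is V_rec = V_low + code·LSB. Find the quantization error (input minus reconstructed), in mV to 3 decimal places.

4.000 mV

Step size: 10 V ÷ 2^10 = 9.766 mV.
(2.504 − (−5))/0.00976562 = 768.4096; round gives code 768.
Reconstructed: 2.5 V.
V_in − V_rec = 0.004 V = 4.000 mV.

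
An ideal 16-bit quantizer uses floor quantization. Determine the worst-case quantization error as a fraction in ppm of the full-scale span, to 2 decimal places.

15.26 ppm

Truncating → worst-case error = 1 LSB = V_FS/2^16, so 1e+06/65536 = 15.2588 ppm of full scale.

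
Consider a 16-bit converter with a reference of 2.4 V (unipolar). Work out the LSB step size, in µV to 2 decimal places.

Full-scale span = 2.4 V.
LSB = 2.4 / 2^16 = 2.4 / 65536 = 3.66211e-05 V = 36.62 µV.

36.62 µV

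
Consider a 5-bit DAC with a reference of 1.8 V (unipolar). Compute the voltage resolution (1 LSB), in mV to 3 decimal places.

56.250 mV

Full-scale span = 1.8 V.
LSB = 1.8 / 2^5 = 1.8 / 32 = 0.05625 V = 56.250 mV.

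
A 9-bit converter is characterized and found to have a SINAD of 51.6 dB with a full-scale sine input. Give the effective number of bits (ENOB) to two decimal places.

ENOB = (SINAD − 1.76) / 6.02 = (51.6 − 1.76)/6.02 = 8.279.

8.28 bits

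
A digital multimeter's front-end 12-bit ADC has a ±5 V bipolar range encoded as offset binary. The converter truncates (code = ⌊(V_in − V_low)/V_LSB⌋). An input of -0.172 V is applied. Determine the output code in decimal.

code 1977

LSB = 10 V / 4096 = 2.441 mV.
(-0.172 − (−5)) / 0.00244141 = 1977.549 LSBs.
Floor → code 1977.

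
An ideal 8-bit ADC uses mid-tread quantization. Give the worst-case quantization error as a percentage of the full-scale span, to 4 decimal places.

Rounding → worst-case error = ½ LSB = V_FS/2^9, so 100/512 = 0.195312 % of full scale.

0.1953 %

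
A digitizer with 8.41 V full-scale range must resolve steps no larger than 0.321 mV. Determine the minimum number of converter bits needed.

15 bits

Number of steps required ≥ 8.41 V / 0.321 mV = 26199.38.
Need 2^N ≥ 26199.38; 2^14 = 16384, 2^15 = 32768.
Minimum N = 15.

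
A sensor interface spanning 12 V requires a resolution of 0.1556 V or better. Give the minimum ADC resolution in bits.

7 bits

Number of steps required ≥ 12 V / 0.1556 V = 77.12.
Need 2^N ≥ 77.12; 2^6 = 64, 2^7 = 128.
Minimum N = 7.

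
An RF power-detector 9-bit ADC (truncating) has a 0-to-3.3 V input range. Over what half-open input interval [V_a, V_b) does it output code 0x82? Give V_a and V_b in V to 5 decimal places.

LSB = 3.3/2^9 = 6.445 mV.
Code 0x82 = 130 decimal.
V_a = V_low + 130·LSB = 0.837891 V; V_b = V_low + 131·LSB = 0.844336 V.

[0.83789 V, 0.84434 V)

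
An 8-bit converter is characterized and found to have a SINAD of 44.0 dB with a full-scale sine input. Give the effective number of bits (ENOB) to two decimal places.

ENOB = (SINAD − 1.76) / 6.02 = (44.0 − 1.76)/6.02 = 7.017.

7.02 bits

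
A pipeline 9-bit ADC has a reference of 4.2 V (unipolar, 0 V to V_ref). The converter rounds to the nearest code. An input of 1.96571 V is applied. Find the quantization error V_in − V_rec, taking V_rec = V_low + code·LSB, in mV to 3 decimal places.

-3.040 mV

Step size: 4.2 V ÷ 2^9 = 8.203 mV.
(V_in − V_low)/LSB = (1.96571 − 0)/0.00820313 = 239.6294 → code 240 (round).
Code 240 maps back to 0 + 240×0.00820313 V = 1.96875 V.
V_in − V_rec = -0.00304 V = -3.040 mV.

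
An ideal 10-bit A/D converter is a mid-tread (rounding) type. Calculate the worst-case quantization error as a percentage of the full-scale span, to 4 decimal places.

Rounding → worst-case error = ½ LSB = V_FS/2^11, so 100/2048 = 0.0488281 % of full scale.

0.0488 %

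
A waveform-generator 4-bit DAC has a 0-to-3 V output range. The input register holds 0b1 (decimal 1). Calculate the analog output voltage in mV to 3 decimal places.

187.500 mV

LSB = 3 V / 2^4 = 187.500 mV.
Code 0b1 = 1 decimal.
V_out = 0 + 1 × 0.1875 V = 0.1875 V.
= 187.500 mV.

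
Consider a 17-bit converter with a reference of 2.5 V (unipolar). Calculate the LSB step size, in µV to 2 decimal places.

19.07 µV

Full-scale span = 2.5 V.
LSB = 2.5 / 2^17 = 2.5 / 131072 = 1.90735e-05 V = 19.07 µV.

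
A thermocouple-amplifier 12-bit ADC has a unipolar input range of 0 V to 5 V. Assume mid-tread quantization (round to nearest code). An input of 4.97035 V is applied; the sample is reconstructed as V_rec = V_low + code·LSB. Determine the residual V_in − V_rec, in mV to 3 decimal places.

One LSB is 5 V / 4096 = 1.221 mV.
(4.97035 − 0)/0.0012207 = 4071.7107; round gives code 4072.
Code 4072 maps back to 0 + 4072×0.0012207 V = 4.9707031 V.
V_in − V_rec = -0.000353125 V = -0.353 mV.

-0.353 mV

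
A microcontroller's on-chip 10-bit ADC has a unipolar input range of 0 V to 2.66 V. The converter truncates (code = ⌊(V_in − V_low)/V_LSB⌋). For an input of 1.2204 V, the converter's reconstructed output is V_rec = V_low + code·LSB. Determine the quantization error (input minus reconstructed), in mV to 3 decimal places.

LSB = 2.66/2^10 = 2.598 mV.
(V_in − V_low)/LSB = (1.2204 − 0)/0.00259766 = 469.8081 → code 469 (floor).
Reconstructed: 1.2183008 V.
Difference: 0.00209922 V → 2.099 mV.

2.099 mV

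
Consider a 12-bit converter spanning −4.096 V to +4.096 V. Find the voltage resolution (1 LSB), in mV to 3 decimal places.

2.000 mV

Full-scale span = 8.192 V.
LSB = 8.192 / 2^12 = 8.192 / 4096 = 0.002 V = 2.000 mV.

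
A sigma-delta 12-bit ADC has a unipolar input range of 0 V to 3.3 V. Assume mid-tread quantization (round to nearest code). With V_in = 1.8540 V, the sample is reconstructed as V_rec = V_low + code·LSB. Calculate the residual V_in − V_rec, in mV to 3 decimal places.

0.167 mV

One LSB is 3.3 V / 4096 = 0.806 mV.
(V_in − V_low)/LSB = (1.8540 − 0)/0.000805664 = 2301.2073 → code 2301 (round).
Code 2301 maps back to 0 + 2301×0.000805664 V = 1.853833 V.
Difference: 0.000166992 V → 0.167 mV.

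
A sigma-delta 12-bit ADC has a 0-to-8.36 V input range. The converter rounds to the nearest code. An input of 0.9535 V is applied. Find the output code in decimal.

Full-scale span = 8.36 V; LSB = 8.36/2^12 = 2.041 mV.
(0.9535 − 0) / 0.00204102 = 467.169 LSBs.
Round → code 467.

code 467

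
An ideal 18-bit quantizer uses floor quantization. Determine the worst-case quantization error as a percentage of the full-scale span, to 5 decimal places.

Truncating → worst-case error = 1 LSB = V_FS/2^18, so 100/262144 = 0.00038147 % of full scale.

0.00038 %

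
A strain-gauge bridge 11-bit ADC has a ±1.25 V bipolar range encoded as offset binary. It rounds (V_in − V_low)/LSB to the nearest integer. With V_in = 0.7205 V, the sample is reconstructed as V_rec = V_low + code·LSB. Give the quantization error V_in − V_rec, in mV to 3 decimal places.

0.285 mV

Step size: 2.5 V ÷ 2^11 = 1.221 mV.
(0.7205 − (−1.25))/0.0012207 = 1614.2336; round gives code 1614.
V_rec = (−1.25) + 1614·0.0012207 = 0.72021484 V.
Difference: 0.000285156 V → 0.285 mV.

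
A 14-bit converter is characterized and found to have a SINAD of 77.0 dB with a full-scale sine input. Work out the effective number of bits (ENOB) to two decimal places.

ENOB = (SINAD − 1.76) / 6.02 = (77.0 − 1.76)/6.02 = 12.498.

12.50 bits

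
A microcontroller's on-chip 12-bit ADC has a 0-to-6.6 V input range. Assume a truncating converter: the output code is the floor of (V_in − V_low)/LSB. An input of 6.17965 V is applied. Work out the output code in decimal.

Full-scale span = 6.6 V; LSB = 6.6/2^12 = 1.611 mV.
(6.17965 − 0) / 0.00161133 = 3835.128 LSBs.
Floor → code 3835.

code 3835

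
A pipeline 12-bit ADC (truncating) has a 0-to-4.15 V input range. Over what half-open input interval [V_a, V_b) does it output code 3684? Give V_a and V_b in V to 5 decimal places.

LSB = 4.15/2^12 = 1.013 mV.
V_a = V_low + 3684·LSB = 3.73257 V; V_b = V_low + 3685·LSB = 3.73358 V.

[3.73257 V, 3.73358 V)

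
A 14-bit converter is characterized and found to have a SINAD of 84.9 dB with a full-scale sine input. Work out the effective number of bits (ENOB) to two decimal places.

13.81 bits

ENOB = (SINAD − 1.76) / 6.02 = (84.9 − 1.76)/6.02 = 13.811.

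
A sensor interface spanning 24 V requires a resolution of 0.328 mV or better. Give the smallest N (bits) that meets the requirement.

17 bits

Number of steps required ≥ 24 V / 0.328 mV = 73170.73.
Need 2^N ≥ 73170.73; 2^16 = 65536, 2^17 = 131072.
Minimum N = 17.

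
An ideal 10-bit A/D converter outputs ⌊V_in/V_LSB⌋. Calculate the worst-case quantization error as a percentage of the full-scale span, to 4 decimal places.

Truncating → worst-case error = 1 LSB = V_FS/2^10, so 100/1024 = 0.0976562 % of full scale.

0.0977 %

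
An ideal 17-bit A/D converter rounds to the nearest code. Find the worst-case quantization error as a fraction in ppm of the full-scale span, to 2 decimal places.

Rounding → worst-case error = ½ LSB = V_FS/2^18, so 1e+06/262144 = 3.8147 ppm of full scale.

3.81 ppm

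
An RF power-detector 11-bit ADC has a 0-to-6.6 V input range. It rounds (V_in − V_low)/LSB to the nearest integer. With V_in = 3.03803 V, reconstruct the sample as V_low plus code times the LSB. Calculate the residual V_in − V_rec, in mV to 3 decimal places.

-0.935 mV

LSB = 6.6/2^11 = 3.223 mV.
(3.03803 − 0)/0.00322266 = 942.7099; round gives code 943.
Code 943 maps back to 0 + 943×0.00322266 V = 3.0389648 V.
V_in − V_rec = -0.000934844 V = -0.935 mV.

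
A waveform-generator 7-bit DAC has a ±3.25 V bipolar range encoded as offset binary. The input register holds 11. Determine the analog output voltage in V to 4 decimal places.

LSB = 6.5 V / 2^7 = 50.781 mV.
V_out = (−3.25) + 11 × 0.0507812 V = -2.69141 V.

-2.6914 V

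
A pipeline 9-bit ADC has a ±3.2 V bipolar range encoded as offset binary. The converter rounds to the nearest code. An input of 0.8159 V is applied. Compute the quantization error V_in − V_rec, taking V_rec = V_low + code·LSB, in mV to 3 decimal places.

3.400 mV

LSB = 6.4/2^9 = 12.500 mV.
(0.8159 − (−3.2))/0.0125 = 321.2720; round gives code 321.
Code 321 maps back to (−3.2) + 321×0.0125 V = 0.8125 V.
Difference: 0.0034 V → 3.400 mV.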